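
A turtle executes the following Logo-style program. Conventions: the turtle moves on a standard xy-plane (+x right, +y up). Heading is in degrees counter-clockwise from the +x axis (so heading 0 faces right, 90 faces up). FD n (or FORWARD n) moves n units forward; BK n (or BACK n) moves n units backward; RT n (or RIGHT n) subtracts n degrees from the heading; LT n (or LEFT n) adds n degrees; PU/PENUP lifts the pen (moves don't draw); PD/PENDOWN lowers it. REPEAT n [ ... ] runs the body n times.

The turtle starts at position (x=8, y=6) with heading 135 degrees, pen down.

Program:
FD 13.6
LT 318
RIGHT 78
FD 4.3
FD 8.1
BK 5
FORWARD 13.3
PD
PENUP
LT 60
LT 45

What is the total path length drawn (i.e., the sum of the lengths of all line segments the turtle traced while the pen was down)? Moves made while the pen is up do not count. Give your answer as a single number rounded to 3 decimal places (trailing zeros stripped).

Answer: 44.3

Derivation:
Executing turtle program step by step:
Start: pos=(8,6), heading=135, pen down
FD 13.6: (8,6) -> (-1.617,15.617) [heading=135, draw]
LT 318: heading 135 -> 93
RT 78: heading 93 -> 15
FD 4.3: (-1.617,15.617) -> (2.537,16.73) [heading=15, draw]
FD 8.1: (2.537,16.73) -> (10.361,18.826) [heading=15, draw]
BK 5: (10.361,18.826) -> (5.531,17.532) [heading=15, draw]
FD 13.3: (5.531,17.532) -> (18.378,20.974) [heading=15, draw]
PD: pen down
PU: pen up
LT 60: heading 15 -> 75
LT 45: heading 75 -> 120
Final: pos=(18.378,20.974), heading=120, 5 segment(s) drawn

Segment lengths:
  seg 1: (8,6) -> (-1.617,15.617), length = 13.6
  seg 2: (-1.617,15.617) -> (2.537,16.73), length = 4.3
  seg 3: (2.537,16.73) -> (10.361,18.826), length = 8.1
  seg 4: (10.361,18.826) -> (5.531,17.532), length = 5
  seg 5: (5.531,17.532) -> (18.378,20.974), length = 13.3
Total = 44.3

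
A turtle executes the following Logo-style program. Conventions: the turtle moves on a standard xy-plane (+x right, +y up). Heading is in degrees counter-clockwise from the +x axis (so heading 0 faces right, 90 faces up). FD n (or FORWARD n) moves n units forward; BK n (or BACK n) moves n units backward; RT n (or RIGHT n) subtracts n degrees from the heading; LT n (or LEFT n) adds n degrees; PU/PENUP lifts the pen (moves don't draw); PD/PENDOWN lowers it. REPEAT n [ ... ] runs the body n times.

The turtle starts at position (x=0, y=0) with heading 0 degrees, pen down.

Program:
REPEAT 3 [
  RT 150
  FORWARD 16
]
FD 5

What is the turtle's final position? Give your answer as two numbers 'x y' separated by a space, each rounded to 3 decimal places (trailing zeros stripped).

Answer: -5.856 -15.144

Derivation:
Executing turtle program step by step:
Start: pos=(0,0), heading=0, pen down
REPEAT 3 [
  -- iteration 1/3 --
  RT 150: heading 0 -> 210
  FD 16: (0,0) -> (-13.856,-8) [heading=210, draw]
  -- iteration 2/3 --
  RT 150: heading 210 -> 60
  FD 16: (-13.856,-8) -> (-5.856,5.856) [heading=60, draw]
  -- iteration 3/3 --
  RT 150: heading 60 -> 270
  FD 16: (-5.856,5.856) -> (-5.856,-10.144) [heading=270, draw]
]
FD 5: (-5.856,-10.144) -> (-5.856,-15.144) [heading=270, draw]
Final: pos=(-5.856,-15.144), heading=270, 4 segment(s) drawn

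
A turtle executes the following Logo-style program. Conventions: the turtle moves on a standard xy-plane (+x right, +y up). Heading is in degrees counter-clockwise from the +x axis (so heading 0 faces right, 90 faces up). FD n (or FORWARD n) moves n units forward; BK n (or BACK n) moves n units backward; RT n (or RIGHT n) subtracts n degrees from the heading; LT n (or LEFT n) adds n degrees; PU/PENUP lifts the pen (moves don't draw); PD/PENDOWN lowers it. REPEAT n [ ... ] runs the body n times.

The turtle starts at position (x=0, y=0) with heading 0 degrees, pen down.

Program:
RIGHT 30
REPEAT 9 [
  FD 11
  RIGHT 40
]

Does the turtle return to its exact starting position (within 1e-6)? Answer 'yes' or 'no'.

Answer: yes

Derivation:
Executing turtle program step by step:
Start: pos=(0,0), heading=0, pen down
RT 30: heading 0 -> 330
REPEAT 9 [
  -- iteration 1/9 --
  FD 11: (0,0) -> (9.526,-5.5) [heading=330, draw]
  RT 40: heading 330 -> 290
  -- iteration 2/9 --
  FD 11: (9.526,-5.5) -> (13.289,-15.837) [heading=290, draw]
  RT 40: heading 290 -> 250
  -- iteration 3/9 --
  FD 11: (13.289,-15.837) -> (9.526,-26.173) [heading=250, draw]
  RT 40: heading 250 -> 210
  -- iteration 4/9 --
  FD 11: (9.526,-26.173) -> (0,-31.673) [heading=210, draw]
  RT 40: heading 210 -> 170
  -- iteration 5/9 --
  FD 11: (0,-31.673) -> (-10.833,-29.763) [heading=170, draw]
  RT 40: heading 170 -> 130
  -- iteration 6/9 --
  FD 11: (-10.833,-29.763) -> (-17.904,-21.337) [heading=130, draw]
  RT 40: heading 130 -> 90
  -- iteration 7/9 --
  FD 11: (-17.904,-21.337) -> (-17.904,-10.337) [heading=90, draw]
  RT 40: heading 90 -> 50
  -- iteration 8/9 --
  FD 11: (-17.904,-10.337) -> (-10.833,-1.91) [heading=50, draw]
  RT 40: heading 50 -> 10
  -- iteration 9/9 --
  FD 11: (-10.833,-1.91) -> (0,0) [heading=10, draw]
  RT 40: heading 10 -> 330
]
Final: pos=(0,0), heading=330, 9 segment(s) drawn

Start position: (0, 0)
Final position: (0, 0)
Distance = 0; < 1e-6 -> CLOSED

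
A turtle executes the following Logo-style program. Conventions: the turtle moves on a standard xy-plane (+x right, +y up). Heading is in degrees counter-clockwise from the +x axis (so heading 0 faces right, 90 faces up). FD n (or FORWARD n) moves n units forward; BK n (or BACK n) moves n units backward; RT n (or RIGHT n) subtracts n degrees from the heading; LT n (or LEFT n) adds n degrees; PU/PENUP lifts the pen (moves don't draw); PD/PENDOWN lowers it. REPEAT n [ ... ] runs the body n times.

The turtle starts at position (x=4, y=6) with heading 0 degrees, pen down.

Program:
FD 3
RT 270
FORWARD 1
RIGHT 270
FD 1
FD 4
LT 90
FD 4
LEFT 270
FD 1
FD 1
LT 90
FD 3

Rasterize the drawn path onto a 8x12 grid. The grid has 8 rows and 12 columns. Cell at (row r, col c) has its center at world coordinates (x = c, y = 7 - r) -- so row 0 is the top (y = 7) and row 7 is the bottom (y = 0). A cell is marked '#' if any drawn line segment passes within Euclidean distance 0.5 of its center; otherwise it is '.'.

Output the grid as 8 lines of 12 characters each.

Segment 0: (4,6) -> (7,6)
Segment 1: (7,6) -> (7,7)
Segment 2: (7,7) -> (6,7)
Segment 3: (6,7) -> (2,7)
Segment 4: (2,7) -> (2,3)
Segment 5: (2,3) -> (1,3)
Segment 6: (1,3) -> (0,3)
Segment 7: (0,3) -> (0,-0)

Answer: ..######....
..#.####....
..#.........
..#.........
###.........
#...........
#...........
#...........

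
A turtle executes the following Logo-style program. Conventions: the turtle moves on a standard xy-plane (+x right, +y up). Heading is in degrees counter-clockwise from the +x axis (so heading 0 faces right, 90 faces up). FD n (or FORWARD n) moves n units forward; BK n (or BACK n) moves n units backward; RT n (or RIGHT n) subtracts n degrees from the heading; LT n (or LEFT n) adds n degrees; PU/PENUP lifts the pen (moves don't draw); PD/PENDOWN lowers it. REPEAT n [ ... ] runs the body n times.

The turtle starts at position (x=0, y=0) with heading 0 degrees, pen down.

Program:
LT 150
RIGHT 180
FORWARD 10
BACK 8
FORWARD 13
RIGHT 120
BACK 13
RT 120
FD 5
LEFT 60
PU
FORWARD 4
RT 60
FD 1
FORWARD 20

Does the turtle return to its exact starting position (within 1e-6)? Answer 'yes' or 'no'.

Answer: no

Derivation:
Executing turtle program step by step:
Start: pos=(0,0), heading=0, pen down
LT 150: heading 0 -> 150
RT 180: heading 150 -> 330
FD 10: (0,0) -> (8.66,-5) [heading=330, draw]
BK 8: (8.66,-5) -> (1.732,-1) [heading=330, draw]
FD 13: (1.732,-1) -> (12.99,-7.5) [heading=330, draw]
RT 120: heading 330 -> 210
BK 13: (12.99,-7.5) -> (24.249,-1) [heading=210, draw]
RT 120: heading 210 -> 90
FD 5: (24.249,-1) -> (24.249,4) [heading=90, draw]
LT 60: heading 90 -> 150
PU: pen up
FD 4: (24.249,4) -> (20.785,6) [heading=150, move]
RT 60: heading 150 -> 90
FD 1: (20.785,6) -> (20.785,7) [heading=90, move]
FD 20: (20.785,7) -> (20.785,27) [heading=90, move]
Final: pos=(20.785,27), heading=90, 5 segment(s) drawn

Start position: (0, 0)
Final position: (20.785, 27)
Distance = 34.073; >= 1e-6 -> NOT closed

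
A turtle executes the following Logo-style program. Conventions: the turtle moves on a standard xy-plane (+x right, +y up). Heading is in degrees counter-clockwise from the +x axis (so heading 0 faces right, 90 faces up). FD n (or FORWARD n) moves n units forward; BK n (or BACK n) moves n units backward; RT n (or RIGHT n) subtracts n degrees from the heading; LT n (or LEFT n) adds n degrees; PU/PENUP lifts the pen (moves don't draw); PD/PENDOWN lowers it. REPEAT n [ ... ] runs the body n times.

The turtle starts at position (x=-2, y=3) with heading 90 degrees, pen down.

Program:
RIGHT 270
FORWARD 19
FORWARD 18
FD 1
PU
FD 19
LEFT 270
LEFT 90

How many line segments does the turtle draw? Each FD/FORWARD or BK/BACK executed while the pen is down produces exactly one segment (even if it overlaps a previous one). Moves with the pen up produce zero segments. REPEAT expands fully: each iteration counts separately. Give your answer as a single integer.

Answer: 3

Derivation:
Executing turtle program step by step:
Start: pos=(-2,3), heading=90, pen down
RT 270: heading 90 -> 180
FD 19: (-2,3) -> (-21,3) [heading=180, draw]
FD 18: (-21,3) -> (-39,3) [heading=180, draw]
FD 1: (-39,3) -> (-40,3) [heading=180, draw]
PU: pen up
FD 19: (-40,3) -> (-59,3) [heading=180, move]
LT 270: heading 180 -> 90
LT 90: heading 90 -> 180
Final: pos=(-59,3), heading=180, 3 segment(s) drawn
Segments drawn: 3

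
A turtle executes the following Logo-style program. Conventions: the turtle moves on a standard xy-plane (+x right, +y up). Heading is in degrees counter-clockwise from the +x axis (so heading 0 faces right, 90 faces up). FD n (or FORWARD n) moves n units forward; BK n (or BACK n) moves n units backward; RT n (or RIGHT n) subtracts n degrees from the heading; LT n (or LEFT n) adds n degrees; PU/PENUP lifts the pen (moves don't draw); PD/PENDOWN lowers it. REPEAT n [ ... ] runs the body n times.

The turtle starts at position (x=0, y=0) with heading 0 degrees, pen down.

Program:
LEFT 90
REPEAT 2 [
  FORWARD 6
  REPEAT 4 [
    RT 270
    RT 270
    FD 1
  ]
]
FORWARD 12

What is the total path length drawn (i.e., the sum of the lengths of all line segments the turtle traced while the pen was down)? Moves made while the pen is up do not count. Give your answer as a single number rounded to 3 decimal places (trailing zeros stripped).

Answer: 32

Derivation:
Executing turtle program step by step:
Start: pos=(0,0), heading=0, pen down
LT 90: heading 0 -> 90
REPEAT 2 [
  -- iteration 1/2 --
  FD 6: (0,0) -> (0,6) [heading=90, draw]
  REPEAT 4 [
    -- iteration 1/4 --
    RT 270: heading 90 -> 180
    RT 270: heading 180 -> 270
    FD 1: (0,6) -> (0,5) [heading=270, draw]
    -- iteration 2/4 --
    RT 270: heading 270 -> 0
    RT 270: heading 0 -> 90
    FD 1: (0,5) -> (0,6) [heading=90, draw]
    -- iteration 3/4 --
    RT 270: heading 90 -> 180
    RT 270: heading 180 -> 270
    FD 1: (0,6) -> (0,5) [heading=270, draw]
    -- iteration 4/4 --
    RT 270: heading 270 -> 0
    RT 270: heading 0 -> 90
    FD 1: (0,5) -> (0,6) [heading=90, draw]
  ]
  -- iteration 2/2 --
  FD 6: (0,6) -> (0,12) [heading=90, draw]
  REPEAT 4 [
    -- iteration 1/4 --
    RT 270: heading 90 -> 180
    RT 270: heading 180 -> 270
    FD 1: (0,12) -> (0,11) [heading=270, draw]
    -- iteration 2/4 --
    RT 270: heading 270 -> 0
    RT 270: heading 0 -> 90
    FD 1: (0,11) -> (0,12) [heading=90, draw]
    -- iteration 3/4 --
    RT 270: heading 90 -> 180
    RT 270: heading 180 -> 270
    FD 1: (0,12) -> (0,11) [heading=270, draw]
    -- iteration 4/4 --
    RT 270: heading 270 -> 0
    RT 270: heading 0 -> 90
    FD 1: (0,11) -> (0,12) [heading=90, draw]
  ]
]
FD 12: (0,12) -> (0,24) [heading=90, draw]
Final: pos=(0,24), heading=90, 11 segment(s) drawn

Segment lengths:
  seg 1: (0,0) -> (0,6), length = 6
  seg 2: (0,6) -> (0,5), length = 1
  seg 3: (0,5) -> (0,6), length = 1
  seg 4: (0,6) -> (0,5), length = 1
  seg 5: (0,5) -> (0,6), length = 1
  seg 6: (0,6) -> (0,12), length = 6
  seg 7: (0,12) -> (0,11), length = 1
  seg 8: (0,11) -> (0,12), length = 1
  seg 9: (0,12) -> (0,11), length = 1
  seg 10: (0,11) -> (0,12), length = 1
  seg 11: (0,12) -> (0,24), length = 12
Total = 32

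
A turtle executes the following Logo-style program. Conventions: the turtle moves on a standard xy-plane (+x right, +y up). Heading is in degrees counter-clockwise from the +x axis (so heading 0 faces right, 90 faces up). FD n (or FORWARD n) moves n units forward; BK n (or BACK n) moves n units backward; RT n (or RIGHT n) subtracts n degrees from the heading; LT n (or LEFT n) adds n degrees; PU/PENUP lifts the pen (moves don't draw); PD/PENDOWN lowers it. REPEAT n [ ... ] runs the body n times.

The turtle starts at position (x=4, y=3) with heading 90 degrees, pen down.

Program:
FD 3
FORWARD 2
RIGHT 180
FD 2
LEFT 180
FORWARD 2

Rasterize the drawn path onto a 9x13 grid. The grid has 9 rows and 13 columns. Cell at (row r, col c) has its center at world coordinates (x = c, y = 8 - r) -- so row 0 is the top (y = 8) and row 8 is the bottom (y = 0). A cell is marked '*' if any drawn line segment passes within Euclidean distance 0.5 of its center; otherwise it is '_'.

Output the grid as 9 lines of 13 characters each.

Answer: ____*________
____*________
____*________
____*________
____*________
____*________
_____________
_____________
_____________

Derivation:
Segment 0: (4,3) -> (4,6)
Segment 1: (4,6) -> (4,8)
Segment 2: (4,8) -> (4,6)
Segment 3: (4,6) -> (4,8)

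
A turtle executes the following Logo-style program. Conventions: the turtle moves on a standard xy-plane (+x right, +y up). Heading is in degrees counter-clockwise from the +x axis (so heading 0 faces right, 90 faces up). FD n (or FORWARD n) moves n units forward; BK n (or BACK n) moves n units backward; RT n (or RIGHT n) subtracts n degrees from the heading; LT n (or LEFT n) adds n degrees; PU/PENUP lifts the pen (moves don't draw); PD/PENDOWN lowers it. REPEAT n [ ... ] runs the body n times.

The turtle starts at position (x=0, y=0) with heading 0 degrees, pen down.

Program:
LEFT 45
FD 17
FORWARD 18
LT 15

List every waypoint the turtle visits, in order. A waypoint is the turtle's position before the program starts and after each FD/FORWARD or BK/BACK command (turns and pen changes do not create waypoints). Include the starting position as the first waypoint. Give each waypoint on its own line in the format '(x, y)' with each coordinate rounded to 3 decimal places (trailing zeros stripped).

Answer: (0, 0)
(12.021, 12.021)
(24.749, 24.749)

Derivation:
Executing turtle program step by step:
Start: pos=(0,0), heading=0, pen down
LT 45: heading 0 -> 45
FD 17: (0,0) -> (12.021,12.021) [heading=45, draw]
FD 18: (12.021,12.021) -> (24.749,24.749) [heading=45, draw]
LT 15: heading 45 -> 60
Final: pos=(24.749,24.749), heading=60, 2 segment(s) drawn
Waypoints (3 total):
(0, 0)
(12.021, 12.021)
(24.749, 24.749)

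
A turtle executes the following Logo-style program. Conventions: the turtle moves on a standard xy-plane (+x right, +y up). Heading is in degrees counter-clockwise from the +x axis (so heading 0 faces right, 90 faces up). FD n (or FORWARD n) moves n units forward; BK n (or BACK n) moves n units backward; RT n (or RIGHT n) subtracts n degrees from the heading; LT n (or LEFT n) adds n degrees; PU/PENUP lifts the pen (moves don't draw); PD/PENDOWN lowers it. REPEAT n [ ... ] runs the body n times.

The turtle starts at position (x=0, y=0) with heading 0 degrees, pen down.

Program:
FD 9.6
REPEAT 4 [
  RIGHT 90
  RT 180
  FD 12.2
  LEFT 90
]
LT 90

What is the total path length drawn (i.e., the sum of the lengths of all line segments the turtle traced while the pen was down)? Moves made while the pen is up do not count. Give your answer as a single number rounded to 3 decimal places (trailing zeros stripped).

Answer: 58.4

Derivation:
Executing turtle program step by step:
Start: pos=(0,0), heading=0, pen down
FD 9.6: (0,0) -> (9.6,0) [heading=0, draw]
REPEAT 4 [
  -- iteration 1/4 --
  RT 90: heading 0 -> 270
  RT 180: heading 270 -> 90
  FD 12.2: (9.6,0) -> (9.6,12.2) [heading=90, draw]
  LT 90: heading 90 -> 180
  -- iteration 2/4 --
  RT 90: heading 180 -> 90
  RT 180: heading 90 -> 270
  FD 12.2: (9.6,12.2) -> (9.6,0) [heading=270, draw]
  LT 90: heading 270 -> 0
  -- iteration 3/4 --
  RT 90: heading 0 -> 270
  RT 180: heading 270 -> 90
  FD 12.2: (9.6,0) -> (9.6,12.2) [heading=90, draw]
  LT 90: heading 90 -> 180
  -- iteration 4/4 --
  RT 90: heading 180 -> 90
  RT 180: heading 90 -> 270
  FD 12.2: (9.6,12.2) -> (9.6,0) [heading=270, draw]
  LT 90: heading 270 -> 0
]
LT 90: heading 0 -> 90
Final: pos=(9.6,0), heading=90, 5 segment(s) drawn

Segment lengths:
  seg 1: (0,0) -> (9.6,0), length = 9.6
  seg 2: (9.6,0) -> (9.6,12.2), length = 12.2
  seg 3: (9.6,12.2) -> (9.6,0), length = 12.2
  seg 4: (9.6,0) -> (9.6,12.2), length = 12.2
  seg 5: (9.6,12.2) -> (9.6,0), length = 12.2
Total = 58.4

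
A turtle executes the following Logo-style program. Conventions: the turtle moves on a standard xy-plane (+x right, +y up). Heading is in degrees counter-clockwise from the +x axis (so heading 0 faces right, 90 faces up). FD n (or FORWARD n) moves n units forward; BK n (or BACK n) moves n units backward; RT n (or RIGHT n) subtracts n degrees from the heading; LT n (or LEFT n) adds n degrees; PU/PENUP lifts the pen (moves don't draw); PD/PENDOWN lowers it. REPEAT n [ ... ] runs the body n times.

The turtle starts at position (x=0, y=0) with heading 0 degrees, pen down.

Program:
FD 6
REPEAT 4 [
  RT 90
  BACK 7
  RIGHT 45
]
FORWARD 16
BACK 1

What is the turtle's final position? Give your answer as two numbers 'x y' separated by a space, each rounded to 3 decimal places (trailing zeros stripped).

Answer: -6.101 7

Derivation:
Executing turtle program step by step:
Start: pos=(0,0), heading=0, pen down
FD 6: (0,0) -> (6,0) [heading=0, draw]
REPEAT 4 [
  -- iteration 1/4 --
  RT 90: heading 0 -> 270
  BK 7: (6,0) -> (6,7) [heading=270, draw]
  RT 45: heading 270 -> 225
  -- iteration 2/4 --
  RT 90: heading 225 -> 135
  BK 7: (6,7) -> (10.95,2.05) [heading=135, draw]
  RT 45: heading 135 -> 90
  -- iteration 3/4 --
  RT 90: heading 90 -> 0
  BK 7: (10.95,2.05) -> (3.95,2.05) [heading=0, draw]
  RT 45: heading 0 -> 315
  -- iteration 4/4 --
  RT 90: heading 315 -> 225
  BK 7: (3.95,2.05) -> (8.899,7) [heading=225, draw]
  RT 45: heading 225 -> 180
]
FD 16: (8.899,7) -> (-7.101,7) [heading=180, draw]
BK 1: (-7.101,7) -> (-6.101,7) [heading=180, draw]
Final: pos=(-6.101,7), heading=180, 7 segment(s) drawn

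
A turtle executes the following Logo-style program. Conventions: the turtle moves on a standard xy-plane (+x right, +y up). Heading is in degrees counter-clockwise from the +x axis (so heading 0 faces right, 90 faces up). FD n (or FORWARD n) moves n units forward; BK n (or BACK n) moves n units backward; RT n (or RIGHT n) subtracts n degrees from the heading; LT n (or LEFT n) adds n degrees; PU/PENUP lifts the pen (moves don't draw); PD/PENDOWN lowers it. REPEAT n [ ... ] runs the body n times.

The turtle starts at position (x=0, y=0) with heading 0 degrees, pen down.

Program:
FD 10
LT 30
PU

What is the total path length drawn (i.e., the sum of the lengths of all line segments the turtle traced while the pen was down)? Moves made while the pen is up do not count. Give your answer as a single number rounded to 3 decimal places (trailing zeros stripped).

Executing turtle program step by step:
Start: pos=(0,0), heading=0, pen down
FD 10: (0,0) -> (10,0) [heading=0, draw]
LT 30: heading 0 -> 30
PU: pen up
Final: pos=(10,0), heading=30, 1 segment(s) drawn

Segment lengths:
  seg 1: (0,0) -> (10,0), length = 10
Total = 10

Answer: 10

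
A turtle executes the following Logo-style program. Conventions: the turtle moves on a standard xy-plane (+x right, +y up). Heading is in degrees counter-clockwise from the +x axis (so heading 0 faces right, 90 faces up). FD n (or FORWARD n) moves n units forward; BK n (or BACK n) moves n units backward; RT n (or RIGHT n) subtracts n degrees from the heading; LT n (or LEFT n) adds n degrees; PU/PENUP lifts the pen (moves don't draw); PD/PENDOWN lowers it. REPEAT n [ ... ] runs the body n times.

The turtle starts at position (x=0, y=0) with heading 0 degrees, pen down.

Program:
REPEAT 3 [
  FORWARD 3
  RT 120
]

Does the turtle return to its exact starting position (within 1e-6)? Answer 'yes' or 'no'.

Executing turtle program step by step:
Start: pos=(0,0), heading=0, pen down
REPEAT 3 [
  -- iteration 1/3 --
  FD 3: (0,0) -> (3,0) [heading=0, draw]
  RT 120: heading 0 -> 240
  -- iteration 2/3 --
  FD 3: (3,0) -> (1.5,-2.598) [heading=240, draw]
  RT 120: heading 240 -> 120
  -- iteration 3/3 --
  FD 3: (1.5,-2.598) -> (0,0) [heading=120, draw]
  RT 120: heading 120 -> 0
]
Final: pos=(0,0), heading=0, 3 segment(s) drawn

Start position: (0, 0)
Final position: (0, 0)
Distance = 0; < 1e-6 -> CLOSED

Answer: yes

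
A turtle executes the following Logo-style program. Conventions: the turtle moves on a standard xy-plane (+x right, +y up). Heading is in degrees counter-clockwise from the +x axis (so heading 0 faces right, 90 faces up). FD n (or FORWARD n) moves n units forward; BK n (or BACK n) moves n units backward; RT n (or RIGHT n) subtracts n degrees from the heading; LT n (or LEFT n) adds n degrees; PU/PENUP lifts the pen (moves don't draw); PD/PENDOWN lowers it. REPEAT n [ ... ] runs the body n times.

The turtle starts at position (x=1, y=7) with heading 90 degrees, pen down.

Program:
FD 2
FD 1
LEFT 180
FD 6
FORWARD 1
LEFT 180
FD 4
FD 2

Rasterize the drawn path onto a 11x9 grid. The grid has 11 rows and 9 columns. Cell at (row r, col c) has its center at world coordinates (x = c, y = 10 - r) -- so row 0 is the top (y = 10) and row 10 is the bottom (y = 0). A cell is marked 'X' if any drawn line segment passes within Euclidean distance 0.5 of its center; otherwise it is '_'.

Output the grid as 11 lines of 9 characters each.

Segment 0: (1,7) -> (1,9)
Segment 1: (1,9) -> (1,10)
Segment 2: (1,10) -> (1,4)
Segment 3: (1,4) -> (1,3)
Segment 4: (1,3) -> (1,7)
Segment 5: (1,7) -> (1,9)

Answer: _X_______
_X_______
_X_______
_X_______
_X_______
_X_______
_X_______
_X_______
_________
_________
_________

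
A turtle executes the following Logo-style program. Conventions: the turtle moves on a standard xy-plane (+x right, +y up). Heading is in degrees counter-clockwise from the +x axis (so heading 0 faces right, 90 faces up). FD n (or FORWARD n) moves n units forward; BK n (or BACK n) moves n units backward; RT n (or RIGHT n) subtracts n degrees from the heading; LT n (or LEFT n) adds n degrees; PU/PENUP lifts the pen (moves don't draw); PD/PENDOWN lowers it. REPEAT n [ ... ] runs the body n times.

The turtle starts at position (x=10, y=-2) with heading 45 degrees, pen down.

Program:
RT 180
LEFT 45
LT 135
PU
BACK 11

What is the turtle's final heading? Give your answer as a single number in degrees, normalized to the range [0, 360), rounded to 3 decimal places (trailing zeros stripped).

Executing turtle program step by step:
Start: pos=(10,-2), heading=45, pen down
RT 180: heading 45 -> 225
LT 45: heading 225 -> 270
LT 135: heading 270 -> 45
PU: pen up
BK 11: (10,-2) -> (2.222,-9.778) [heading=45, move]
Final: pos=(2.222,-9.778), heading=45, 0 segment(s) drawn

Answer: 45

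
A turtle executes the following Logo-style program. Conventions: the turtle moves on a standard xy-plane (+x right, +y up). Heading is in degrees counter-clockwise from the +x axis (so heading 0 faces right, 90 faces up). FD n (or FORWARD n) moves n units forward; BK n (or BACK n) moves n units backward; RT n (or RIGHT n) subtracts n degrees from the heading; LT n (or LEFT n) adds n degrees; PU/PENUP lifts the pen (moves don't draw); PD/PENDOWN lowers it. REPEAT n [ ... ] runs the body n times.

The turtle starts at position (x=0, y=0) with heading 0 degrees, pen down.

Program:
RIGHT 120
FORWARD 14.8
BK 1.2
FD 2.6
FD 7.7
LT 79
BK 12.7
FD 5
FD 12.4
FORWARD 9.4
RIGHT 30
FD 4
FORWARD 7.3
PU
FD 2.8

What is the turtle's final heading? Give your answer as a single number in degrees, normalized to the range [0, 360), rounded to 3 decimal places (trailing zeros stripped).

Executing turtle program step by step:
Start: pos=(0,0), heading=0, pen down
RT 120: heading 0 -> 240
FD 14.8: (0,0) -> (-7.4,-12.817) [heading=240, draw]
BK 1.2: (-7.4,-12.817) -> (-6.8,-11.778) [heading=240, draw]
FD 2.6: (-6.8,-11.778) -> (-8.1,-14.03) [heading=240, draw]
FD 7.7: (-8.1,-14.03) -> (-11.95,-20.698) [heading=240, draw]
LT 79: heading 240 -> 319
BK 12.7: (-11.95,-20.698) -> (-21.535,-12.366) [heading=319, draw]
FD 5: (-21.535,-12.366) -> (-17.761,-15.646) [heading=319, draw]
FD 12.4: (-17.761,-15.646) -> (-8.403,-23.781) [heading=319, draw]
FD 9.4: (-8.403,-23.781) -> (-1.309,-29.948) [heading=319, draw]
RT 30: heading 319 -> 289
FD 4: (-1.309,-29.948) -> (-0.006,-33.731) [heading=289, draw]
FD 7.3: (-0.006,-33.731) -> (2.37,-40.633) [heading=289, draw]
PU: pen up
FD 2.8: (2.37,-40.633) -> (3.282,-43.28) [heading=289, move]
Final: pos=(3.282,-43.28), heading=289, 10 segment(s) drawn

Answer: 289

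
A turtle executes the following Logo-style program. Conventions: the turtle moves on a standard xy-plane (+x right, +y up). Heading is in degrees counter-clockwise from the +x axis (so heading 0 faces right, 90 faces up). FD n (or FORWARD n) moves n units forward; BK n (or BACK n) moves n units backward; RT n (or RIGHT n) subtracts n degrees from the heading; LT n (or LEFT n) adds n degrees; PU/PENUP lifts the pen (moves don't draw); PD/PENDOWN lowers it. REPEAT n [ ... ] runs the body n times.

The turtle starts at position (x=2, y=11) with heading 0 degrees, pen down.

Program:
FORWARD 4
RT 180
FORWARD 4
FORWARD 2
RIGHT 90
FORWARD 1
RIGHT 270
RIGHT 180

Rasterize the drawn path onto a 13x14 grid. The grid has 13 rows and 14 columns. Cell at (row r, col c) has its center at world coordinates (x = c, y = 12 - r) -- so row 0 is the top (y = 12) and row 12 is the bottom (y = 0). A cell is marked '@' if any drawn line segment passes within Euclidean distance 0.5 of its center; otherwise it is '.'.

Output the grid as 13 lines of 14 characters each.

Answer: @.............
@@@@@@@.......
..............
..............
..............
..............
..............
..............
..............
..............
..............
..............
..............

Derivation:
Segment 0: (2,11) -> (6,11)
Segment 1: (6,11) -> (2,11)
Segment 2: (2,11) -> (0,11)
Segment 3: (0,11) -> (-0,12)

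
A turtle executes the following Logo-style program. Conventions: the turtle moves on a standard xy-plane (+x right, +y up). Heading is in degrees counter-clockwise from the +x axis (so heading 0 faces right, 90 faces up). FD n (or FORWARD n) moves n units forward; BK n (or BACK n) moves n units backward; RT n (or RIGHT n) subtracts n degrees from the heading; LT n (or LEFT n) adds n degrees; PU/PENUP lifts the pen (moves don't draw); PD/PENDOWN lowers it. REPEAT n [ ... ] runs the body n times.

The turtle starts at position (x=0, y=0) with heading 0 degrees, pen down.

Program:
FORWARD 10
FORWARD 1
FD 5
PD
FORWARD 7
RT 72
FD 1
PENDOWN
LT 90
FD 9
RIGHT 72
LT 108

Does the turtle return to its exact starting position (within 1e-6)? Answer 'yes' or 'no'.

Answer: no

Derivation:
Executing turtle program step by step:
Start: pos=(0,0), heading=0, pen down
FD 10: (0,0) -> (10,0) [heading=0, draw]
FD 1: (10,0) -> (11,0) [heading=0, draw]
FD 5: (11,0) -> (16,0) [heading=0, draw]
PD: pen down
FD 7: (16,0) -> (23,0) [heading=0, draw]
RT 72: heading 0 -> 288
FD 1: (23,0) -> (23.309,-0.951) [heading=288, draw]
PD: pen down
LT 90: heading 288 -> 18
FD 9: (23.309,-0.951) -> (31.869,1.83) [heading=18, draw]
RT 72: heading 18 -> 306
LT 108: heading 306 -> 54
Final: pos=(31.869,1.83), heading=54, 6 segment(s) drawn

Start position: (0, 0)
Final position: (31.869, 1.83)
Distance = 31.921; >= 1e-6 -> NOT closed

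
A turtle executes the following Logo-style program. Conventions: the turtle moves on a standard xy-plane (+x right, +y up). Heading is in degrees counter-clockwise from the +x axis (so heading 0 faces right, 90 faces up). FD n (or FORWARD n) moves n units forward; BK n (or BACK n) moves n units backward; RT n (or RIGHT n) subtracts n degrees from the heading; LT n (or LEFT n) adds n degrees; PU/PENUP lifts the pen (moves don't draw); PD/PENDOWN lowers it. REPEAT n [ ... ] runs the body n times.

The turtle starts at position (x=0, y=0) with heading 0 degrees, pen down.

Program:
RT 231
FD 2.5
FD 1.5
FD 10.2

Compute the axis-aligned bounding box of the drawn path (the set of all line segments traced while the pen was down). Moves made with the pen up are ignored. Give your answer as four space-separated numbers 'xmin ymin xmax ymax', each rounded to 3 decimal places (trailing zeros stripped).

Answer: -8.936 0 0 11.035

Derivation:
Executing turtle program step by step:
Start: pos=(0,0), heading=0, pen down
RT 231: heading 0 -> 129
FD 2.5: (0,0) -> (-1.573,1.943) [heading=129, draw]
FD 1.5: (-1.573,1.943) -> (-2.517,3.109) [heading=129, draw]
FD 10.2: (-2.517,3.109) -> (-8.936,11.035) [heading=129, draw]
Final: pos=(-8.936,11.035), heading=129, 3 segment(s) drawn

Segment endpoints: x in {-8.936, -2.517, -1.573, 0}, y in {0, 1.943, 3.109, 11.035}
xmin=-8.936, ymin=0, xmax=0, ymax=11.035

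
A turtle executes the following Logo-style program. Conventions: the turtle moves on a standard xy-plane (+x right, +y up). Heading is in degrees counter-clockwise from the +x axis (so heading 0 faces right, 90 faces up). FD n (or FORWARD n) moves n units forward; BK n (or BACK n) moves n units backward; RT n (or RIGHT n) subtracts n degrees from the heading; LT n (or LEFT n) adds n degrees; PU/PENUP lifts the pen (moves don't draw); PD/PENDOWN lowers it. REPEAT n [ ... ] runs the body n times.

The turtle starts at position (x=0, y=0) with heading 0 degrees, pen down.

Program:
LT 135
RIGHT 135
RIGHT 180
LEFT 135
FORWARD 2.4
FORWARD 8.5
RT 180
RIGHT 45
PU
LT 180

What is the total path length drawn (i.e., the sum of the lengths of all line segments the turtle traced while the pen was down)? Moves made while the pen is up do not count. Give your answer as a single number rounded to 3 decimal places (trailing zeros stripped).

Answer: 10.9

Derivation:
Executing turtle program step by step:
Start: pos=(0,0), heading=0, pen down
LT 135: heading 0 -> 135
RT 135: heading 135 -> 0
RT 180: heading 0 -> 180
LT 135: heading 180 -> 315
FD 2.4: (0,0) -> (1.697,-1.697) [heading=315, draw]
FD 8.5: (1.697,-1.697) -> (7.707,-7.707) [heading=315, draw]
RT 180: heading 315 -> 135
RT 45: heading 135 -> 90
PU: pen up
LT 180: heading 90 -> 270
Final: pos=(7.707,-7.707), heading=270, 2 segment(s) drawn

Segment lengths:
  seg 1: (0,0) -> (1.697,-1.697), length = 2.4
  seg 2: (1.697,-1.697) -> (7.707,-7.707), length = 8.5
Total = 10.9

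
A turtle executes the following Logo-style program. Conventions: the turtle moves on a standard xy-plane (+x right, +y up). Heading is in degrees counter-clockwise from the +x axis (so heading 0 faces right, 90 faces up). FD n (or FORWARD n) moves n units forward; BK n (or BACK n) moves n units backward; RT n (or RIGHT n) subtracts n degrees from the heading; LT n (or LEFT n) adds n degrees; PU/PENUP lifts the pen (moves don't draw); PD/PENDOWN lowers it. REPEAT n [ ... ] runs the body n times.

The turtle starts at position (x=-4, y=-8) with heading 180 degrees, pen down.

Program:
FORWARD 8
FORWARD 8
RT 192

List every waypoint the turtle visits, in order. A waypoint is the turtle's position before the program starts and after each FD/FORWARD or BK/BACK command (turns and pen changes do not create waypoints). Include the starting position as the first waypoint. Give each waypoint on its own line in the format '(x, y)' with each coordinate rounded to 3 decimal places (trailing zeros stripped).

Answer: (-4, -8)
(-12, -8)
(-20, -8)

Derivation:
Executing turtle program step by step:
Start: pos=(-4,-8), heading=180, pen down
FD 8: (-4,-8) -> (-12,-8) [heading=180, draw]
FD 8: (-12,-8) -> (-20,-8) [heading=180, draw]
RT 192: heading 180 -> 348
Final: pos=(-20,-8), heading=348, 2 segment(s) drawn
Waypoints (3 total):
(-4, -8)
(-12, -8)
(-20, -8)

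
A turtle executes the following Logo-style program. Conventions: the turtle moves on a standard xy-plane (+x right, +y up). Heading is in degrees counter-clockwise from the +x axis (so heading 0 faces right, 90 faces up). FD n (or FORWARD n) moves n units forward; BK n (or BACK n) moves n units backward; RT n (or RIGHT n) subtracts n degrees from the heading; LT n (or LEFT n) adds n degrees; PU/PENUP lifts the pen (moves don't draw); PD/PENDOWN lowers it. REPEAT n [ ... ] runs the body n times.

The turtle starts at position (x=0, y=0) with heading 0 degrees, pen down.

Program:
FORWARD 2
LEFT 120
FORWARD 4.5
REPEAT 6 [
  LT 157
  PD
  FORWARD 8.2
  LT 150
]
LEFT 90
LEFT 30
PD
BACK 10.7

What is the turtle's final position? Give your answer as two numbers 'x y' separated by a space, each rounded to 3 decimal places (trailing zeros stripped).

Answer: -7.836 18.188

Derivation:
Executing turtle program step by step:
Start: pos=(0,0), heading=0, pen down
FD 2: (0,0) -> (2,0) [heading=0, draw]
LT 120: heading 0 -> 120
FD 4.5: (2,0) -> (-0.25,3.897) [heading=120, draw]
REPEAT 6 [
  -- iteration 1/6 --
  LT 157: heading 120 -> 277
  PD: pen down
  FD 8.2: (-0.25,3.897) -> (0.749,-4.242) [heading=277, draw]
  LT 150: heading 277 -> 67
  -- iteration 2/6 --
  LT 157: heading 67 -> 224
  PD: pen down
  FD 8.2: (0.749,-4.242) -> (-5.149,-9.938) [heading=224, draw]
  LT 150: heading 224 -> 14
  -- iteration 3/6 --
  LT 157: heading 14 -> 171
  PD: pen down
  FD 8.2: (-5.149,-9.938) -> (-13.248,-8.655) [heading=171, draw]
  LT 150: heading 171 -> 321
  -- iteration 4/6 --
  LT 157: heading 321 -> 118
  PD: pen down
  FD 8.2: (-13.248,-8.655) -> (-17.098,-1.415) [heading=118, draw]
  LT 150: heading 118 -> 268
  -- iteration 5/6 --
  LT 157: heading 268 -> 65
  PD: pen down
  FD 8.2: (-17.098,-1.415) -> (-13.632,6.017) [heading=65, draw]
  LT 150: heading 65 -> 215
  -- iteration 6/6 --
  LT 157: heading 215 -> 12
  PD: pen down
  FD 8.2: (-13.632,6.017) -> (-5.612,7.722) [heading=12, draw]
  LT 150: heading 12 -> 162
]
LT 90: heading 162 -> 252
LT 30: heading 252 -> 282
PD: pen down
BK 10.7: (-5.612,7.722) -> (-7.836,18.188) [heading=282, draw]
Final: pos=(-7.836,18.188), heading=282, 9 segment(s) drawn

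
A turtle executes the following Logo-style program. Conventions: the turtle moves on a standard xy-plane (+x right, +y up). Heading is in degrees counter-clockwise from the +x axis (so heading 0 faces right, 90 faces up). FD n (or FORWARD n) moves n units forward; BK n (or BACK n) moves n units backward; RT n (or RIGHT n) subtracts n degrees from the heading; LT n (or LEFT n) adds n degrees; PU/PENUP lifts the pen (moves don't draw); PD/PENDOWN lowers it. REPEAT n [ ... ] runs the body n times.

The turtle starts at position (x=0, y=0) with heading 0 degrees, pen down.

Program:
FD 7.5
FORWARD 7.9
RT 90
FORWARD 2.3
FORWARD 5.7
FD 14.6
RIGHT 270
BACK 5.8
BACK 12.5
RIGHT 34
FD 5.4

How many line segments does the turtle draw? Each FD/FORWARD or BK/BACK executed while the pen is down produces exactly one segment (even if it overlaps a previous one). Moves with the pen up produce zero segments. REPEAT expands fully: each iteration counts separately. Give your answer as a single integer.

Executing turtle program step by step:
Start: pos=(0,0), heading=0, pen down
FD 7.5: (0,0) -> (7.5,0) [heading=0, draw]
FD 7.9: (7.5,0) -> (15.4,0) [heading=0, draw]
RT 90: heading 0 -> 270
FD 2.3: (15.4,0) -> (15.4,-2.3) [heading=270, draw]
FD 5.7: (15.4,-2.3) -> (15.4,-8) [heading=270, draw]
FD 14.6: (15.4,-8) -> (15.4,-22.6) [heading=270, draw]
RT 270: heading 270 -> 0
BK 5.8: (15.4,-22.6) -> (9.6,-22.6) [heading=0, draw]
BK 12.5: (9.6,-22.6) -> (-2.9,-22.6) [heading=0, draw]
RT 34: heading 0 -> 326
FD 5.4: (-2.9,-22.6) -> (1.577,-25.62) [heading=326, draw]
Final: pos=(1.577,-25.62), heading=326, 8 segment(s) drawn
Segments drawn: 8

Answer: 8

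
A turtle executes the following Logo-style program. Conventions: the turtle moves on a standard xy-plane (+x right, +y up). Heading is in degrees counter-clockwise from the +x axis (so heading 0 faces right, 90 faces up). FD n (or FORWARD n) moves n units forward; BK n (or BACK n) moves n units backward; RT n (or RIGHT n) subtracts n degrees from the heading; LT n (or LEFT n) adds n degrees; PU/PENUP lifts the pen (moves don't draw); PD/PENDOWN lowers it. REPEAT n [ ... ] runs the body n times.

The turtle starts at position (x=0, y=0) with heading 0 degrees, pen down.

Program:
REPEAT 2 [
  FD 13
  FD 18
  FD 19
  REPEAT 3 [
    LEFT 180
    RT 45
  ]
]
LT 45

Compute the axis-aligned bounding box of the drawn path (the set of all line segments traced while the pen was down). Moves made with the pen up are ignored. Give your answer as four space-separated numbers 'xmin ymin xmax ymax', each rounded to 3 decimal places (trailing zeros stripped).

Answer: 0 0 85.355 35.355

Derivation:
Executing turtle program step by step:
Start: pos=(0,0), heading=0, pen down
REPEAT 2 [
  -- iteration 1/2 --
  FD 13: (0,0) -> (13,0) [heading=0, draw]
  FD 18: (13,0) -> (31,0) [heading=0, draw]
  FD 19: (31,0) -> (50,0) [heading=0, draw]
  REPEAT 3 [
    -- iteration 1/3 --
    LT 180: heading 0 -> 180
    RT 45: heading 180 -> 135
    -- iteration 2/3 --
    LT 180: heading 135 -> 315
    RT 45: heading 315 -> 270
    -- iteration 3/3 --
    LT 180: heading 270 -> 90
    RT 45: heading 90 -> 45
  ]
  -- iteration 2/2 --
  FD 13: (50,0) -> (59.192,9.192) [heading=45, draw]
  FD 18: (59.192,9.192) -> (71.92,21.92) [heading=45, draw]
  FD 19: (71.92,21.92) -> (85.355,35.355) [heading=45, draw]
  REPEAT 3 [
    -- iteration 1/3 --
    LT 180: heading 45 -> 225
    RT 45: heading 225 -> 180
    -- iteration 2/3 --
    LT 180: heading 180 -> 0
    RT 45: heading 0 -> 315
    -- iteration 3/3 --
    LT 180: heading 315 -> 135
    RT 45: heading 135 -> 90
  ]
]
LT 45: heading 90 -> 135
Final: pos=(85.355,35.355), heading=135, 6 segment(s) drawn

Segment endpoints: x in {0, 13, 31, 50, 59.192, 71.92, 85.355}, y in {0, 9.192, 21.92, 35.355}
xmin=0, ymin=0, xmax=85.355, ymax=35.355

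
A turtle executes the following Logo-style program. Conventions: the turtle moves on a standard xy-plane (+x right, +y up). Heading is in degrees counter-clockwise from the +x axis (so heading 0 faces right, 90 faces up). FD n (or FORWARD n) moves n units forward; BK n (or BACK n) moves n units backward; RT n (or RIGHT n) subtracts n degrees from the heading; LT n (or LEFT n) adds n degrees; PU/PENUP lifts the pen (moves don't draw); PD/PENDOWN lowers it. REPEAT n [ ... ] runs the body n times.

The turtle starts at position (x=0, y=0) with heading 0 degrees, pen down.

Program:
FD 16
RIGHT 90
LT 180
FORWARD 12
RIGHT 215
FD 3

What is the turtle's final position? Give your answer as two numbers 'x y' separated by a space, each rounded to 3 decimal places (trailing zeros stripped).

Answer: 14.279 9.543

Derivation:
Executing turtle program step by step:
Start: pos=(0,0), heading=0, pen down
FD 16: (0,0) -> (16,0) [heading=0, draw]
RT 90: heading 0 -> 270
LT 180: heading 270 -> 90
FD 12: (16,0) -> (16,12) [heading=90, draw]
RT 215: heading 90 -> 235
FD 3: (16,12) -> (14.279,9.543) [heading=235, draw]
Final: pos=(14.279,9.543), heading=235, 3 segment(s) drawn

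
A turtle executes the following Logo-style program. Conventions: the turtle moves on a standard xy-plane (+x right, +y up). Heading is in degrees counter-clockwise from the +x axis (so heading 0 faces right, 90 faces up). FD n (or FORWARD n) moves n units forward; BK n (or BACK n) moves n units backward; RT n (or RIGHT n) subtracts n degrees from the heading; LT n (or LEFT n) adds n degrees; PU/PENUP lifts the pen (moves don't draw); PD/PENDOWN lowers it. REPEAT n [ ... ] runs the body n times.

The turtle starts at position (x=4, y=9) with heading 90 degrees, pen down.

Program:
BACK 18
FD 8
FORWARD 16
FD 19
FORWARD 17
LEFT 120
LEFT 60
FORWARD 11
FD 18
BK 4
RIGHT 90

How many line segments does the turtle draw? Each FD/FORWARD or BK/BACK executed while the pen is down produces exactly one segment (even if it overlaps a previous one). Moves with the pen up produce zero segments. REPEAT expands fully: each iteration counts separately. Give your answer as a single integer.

Answer: 8

Derivation:
Executing turtle program step by step:
Start: pos=(4,9), heading=90, pen down
BK 18: (4,9) -> (4,-9) [heading=90, draw]
FD 8: (4,-9) -> (4,-1) [heading=90, draw]
FD 16: (4,-1) -> (4,15) [heading=90, draw]
FD 19: (4,15) -> (4,34) [heading=90, draw]
FD 17: (4,34) -> (4,51) [heading=90, draw]
LT 120: heading 90 -> 210
LT 60: heading 210 -> 270
FD 11: (4,51) -> (4,40) [heading=270, draw]
FD 18: (4,40) -> (4,22) [heading=270, draw]
BK 4: (4,22) -> (4,26) [heading=270, draw]
RT 90: heading 270 -> 180
Final: pos=(4,26), heading=180, 8 segment(s) drawn
Segments drawn: 8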